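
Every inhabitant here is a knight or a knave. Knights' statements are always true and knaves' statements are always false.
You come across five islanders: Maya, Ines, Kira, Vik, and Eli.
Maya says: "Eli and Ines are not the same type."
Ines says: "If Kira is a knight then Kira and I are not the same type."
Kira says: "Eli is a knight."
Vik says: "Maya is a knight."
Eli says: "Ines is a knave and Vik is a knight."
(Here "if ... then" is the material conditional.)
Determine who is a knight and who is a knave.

Maya is a knight, Ines is a knight, Kira is a knave, Vik is a knight, and Eli is a knave.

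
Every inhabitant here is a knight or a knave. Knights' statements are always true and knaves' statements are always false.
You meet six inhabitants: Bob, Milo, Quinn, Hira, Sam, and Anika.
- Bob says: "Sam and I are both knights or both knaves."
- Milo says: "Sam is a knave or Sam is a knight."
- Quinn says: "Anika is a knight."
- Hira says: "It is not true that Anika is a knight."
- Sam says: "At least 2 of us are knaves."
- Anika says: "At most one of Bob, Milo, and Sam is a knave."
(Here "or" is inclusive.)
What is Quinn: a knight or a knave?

Consistent assignments: {Bob=knave, Milo=knight, Quinn=knight, Hira=knave, Sam=knight, Anika=knight}
In every consistent assignment, Quinn is a knight.

Quinn is a knight.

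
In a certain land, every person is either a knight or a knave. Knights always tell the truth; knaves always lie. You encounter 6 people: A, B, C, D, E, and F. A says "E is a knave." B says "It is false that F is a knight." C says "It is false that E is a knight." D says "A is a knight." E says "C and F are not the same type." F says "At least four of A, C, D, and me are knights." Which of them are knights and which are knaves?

Since A is a knight, "E is a knave" needs to be True, which holds.
B is a knave, and the claim "it is false that F is a knight" is indeed False.
C is a knight, so "it is false that E is a knight" must be True — and it is.
D is a knight, so "A is a knight" must be True — and it is.
E is a knave, and the claim "C and F are not the same type" is indeed False.
F (knight): "at least four of A, C, D, and me are knights" — True. ✓

A is a knight, B is a knave, C is a knight, D is a knight, E is a knave, and F is a knight.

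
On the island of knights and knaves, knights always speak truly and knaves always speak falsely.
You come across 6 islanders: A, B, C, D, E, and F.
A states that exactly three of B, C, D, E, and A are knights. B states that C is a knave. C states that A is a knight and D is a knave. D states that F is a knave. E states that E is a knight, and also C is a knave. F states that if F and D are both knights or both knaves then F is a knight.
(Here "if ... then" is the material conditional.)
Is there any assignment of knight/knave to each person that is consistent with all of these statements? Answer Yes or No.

One consistent assignment: A=knave, B=knight, C=knave, D=knave, E=knight, F=knight.

Yes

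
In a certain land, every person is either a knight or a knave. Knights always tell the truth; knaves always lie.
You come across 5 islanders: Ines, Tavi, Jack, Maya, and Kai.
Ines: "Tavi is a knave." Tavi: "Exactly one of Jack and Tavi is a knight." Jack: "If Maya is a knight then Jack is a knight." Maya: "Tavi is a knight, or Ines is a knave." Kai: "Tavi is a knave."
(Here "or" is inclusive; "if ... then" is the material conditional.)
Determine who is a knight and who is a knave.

Suppose Ines is a knight. Then Ines's statement "Tavi is a knave" would have to be true. Checking the 16 ways to assign the others, none is consistent with every speaker.
(For instance, with Tavi=knight, Jack=knave, Maya=knight, Kai=knave, Ines's claim "Tavi is a knave" comes out false where it would need to be true.)
So Ines must be a knave, making "Tavi is a knave" false. Taking Ines=knave, Tavi=knight, Jack=knave, Maya=knight, Kai=knave, each remaining statement checks out:
  Tavi (knight): "exactly one of Jack and Tavi is a knight" — true. ✓
  Jack (knave): "if Maya is a knight then Jack is a knight" — false. ✓
  Maya (knight): "Tavi is a knight, or Ines is a knave" — true. ✓
  Kai (knave): "Tavi is a knave" — false. ✓
This is the unique consistent assignment.

Ines is a knave, Tavi is a knight, Jack is a knave, Maya is a knight, and Kai is a knave.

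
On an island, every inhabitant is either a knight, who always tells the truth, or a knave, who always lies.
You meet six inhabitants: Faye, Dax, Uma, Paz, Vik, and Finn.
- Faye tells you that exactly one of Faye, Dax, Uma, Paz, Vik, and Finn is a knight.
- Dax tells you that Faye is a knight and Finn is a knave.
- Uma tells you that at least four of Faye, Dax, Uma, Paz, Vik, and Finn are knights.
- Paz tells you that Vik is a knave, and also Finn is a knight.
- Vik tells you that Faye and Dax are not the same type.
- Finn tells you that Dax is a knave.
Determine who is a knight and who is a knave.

Knights: Paz and Finn. Knaves: Faye, Dax, Uma, and Vik.

Since Faye is a knave, "exactly one of Faye, Dax, Uma, Paz, Vik, and Finn is a knight" needs to be false, which holds.
Since Dax is a knave, "Faye is a knight and Finn is a knave" needs to be false, which holds.
Uma (knave): "at least four of Faye, Dax, Uma, Paz, Vik, and Finn are knights" — false. ✓
As a knight, Paz's statement "Vik is a knave, and also Finn is a knight" should be true; it is.
Vik (knave): "Faye and Dax are not the same type" — false. ✓
Finn is a knight, and the claim "Dax is a knave" is indeed true.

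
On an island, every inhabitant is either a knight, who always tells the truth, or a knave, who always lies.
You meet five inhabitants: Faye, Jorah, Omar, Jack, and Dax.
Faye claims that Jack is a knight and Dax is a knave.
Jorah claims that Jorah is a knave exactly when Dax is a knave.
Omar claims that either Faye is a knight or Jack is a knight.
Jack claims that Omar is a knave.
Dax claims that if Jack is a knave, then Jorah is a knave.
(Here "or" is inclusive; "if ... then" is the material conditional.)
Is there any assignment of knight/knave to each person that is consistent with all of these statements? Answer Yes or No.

No

Checking all 32 assignments, each has at least one speaker whose statement's truth value contradicts their type.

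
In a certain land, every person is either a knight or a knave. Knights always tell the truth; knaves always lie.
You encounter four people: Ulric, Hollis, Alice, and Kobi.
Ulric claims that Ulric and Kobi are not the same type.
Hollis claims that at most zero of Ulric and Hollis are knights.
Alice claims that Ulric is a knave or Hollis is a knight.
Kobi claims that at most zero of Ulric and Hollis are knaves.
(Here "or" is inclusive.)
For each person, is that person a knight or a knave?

Ulric is a knight, Hollis is a knave, Alice is a knave, and Kobi is a knave.

Suppose Ulric is a knave. Then Ulric's statement "Ulric and Kobi are not the same type" would have to be false. Checking the 8 ways to assign the others, none is consistent with every speaker.
(For instance, with Hollis=knave, Alice=knave, Kobi=knave, Hollis's claim "at most zero of Ulric and Hollis are knights" comes out true where it would need to be false.)
So Ulric must be a knight, making "Ulric and Kobi are not the same type" true. Taking Ulric=knight, Hollis=knave, Alice=knave, Kobi=knave, each remaining statement checks out:
  Hollis (knave): "at most zero of Ulric and Hollis are knights" — false. ✓
  Alice (knave): "Ulric is a knave or Hollis is a knight" — false. ✓
  Kobi (knave): "at most zero of Ulric and Hollis are knaves" — false. ✓
This is the unique consistent assignment.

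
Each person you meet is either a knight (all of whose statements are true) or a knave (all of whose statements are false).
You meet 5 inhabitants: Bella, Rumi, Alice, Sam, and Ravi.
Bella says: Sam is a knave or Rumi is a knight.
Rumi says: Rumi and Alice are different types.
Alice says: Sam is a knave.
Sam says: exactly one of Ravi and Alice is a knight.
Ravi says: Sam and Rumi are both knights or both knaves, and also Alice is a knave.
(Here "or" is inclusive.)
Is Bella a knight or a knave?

Bella is a knight.

Consistent assignments: {Bella=knight, Rumi=knight, Alice=knave, Sam=knight, Ravi=knight}
In every consistent assignment, Bella is a knight.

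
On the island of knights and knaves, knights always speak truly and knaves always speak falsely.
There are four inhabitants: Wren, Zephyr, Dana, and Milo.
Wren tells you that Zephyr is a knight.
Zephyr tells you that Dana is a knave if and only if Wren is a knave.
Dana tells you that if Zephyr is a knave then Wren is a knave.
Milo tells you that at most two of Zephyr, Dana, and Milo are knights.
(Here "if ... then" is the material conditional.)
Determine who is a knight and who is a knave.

Wren is a knave, Zephyr is a knave, Dana is a knight, and Milo is a knight.

As a knave, Wren's statement "Zephyr is a knight" should be False; it is.
Zephyr is a knave, so "Dana is a knave if and only if Wren is a knave" must be False — and it is.
Dana (knight): "if Zephyr is a knave then Wren is a knave" — True. ✓
As a knight, Milo's statement "at most two of Zephyr, Dana, and Milo are knights" should be True; it is.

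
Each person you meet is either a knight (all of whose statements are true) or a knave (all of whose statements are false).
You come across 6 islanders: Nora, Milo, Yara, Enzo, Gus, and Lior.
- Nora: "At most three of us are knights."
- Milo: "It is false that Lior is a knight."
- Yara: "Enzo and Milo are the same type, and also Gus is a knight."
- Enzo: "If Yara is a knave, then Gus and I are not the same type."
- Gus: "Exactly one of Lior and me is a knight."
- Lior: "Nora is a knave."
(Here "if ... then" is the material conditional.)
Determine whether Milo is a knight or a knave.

Consistent assignments: {Nora=knight, Milo=knight, Yara=knave, Enzo=knight, Gus=knave, Lior=knave}; {Nora=knight, Milo=knight, Yara=knave, Enzo=knave, Gus=knave, Lior=knave}
In every consistent assignment, Milo is a knight.

Milo is a knight.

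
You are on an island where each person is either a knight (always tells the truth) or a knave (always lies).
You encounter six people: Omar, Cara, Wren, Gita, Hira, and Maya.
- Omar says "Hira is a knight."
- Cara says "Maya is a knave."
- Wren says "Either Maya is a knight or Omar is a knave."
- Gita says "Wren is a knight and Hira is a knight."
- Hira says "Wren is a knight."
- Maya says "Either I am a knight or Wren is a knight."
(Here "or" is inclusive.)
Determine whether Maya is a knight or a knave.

Maya is a knight.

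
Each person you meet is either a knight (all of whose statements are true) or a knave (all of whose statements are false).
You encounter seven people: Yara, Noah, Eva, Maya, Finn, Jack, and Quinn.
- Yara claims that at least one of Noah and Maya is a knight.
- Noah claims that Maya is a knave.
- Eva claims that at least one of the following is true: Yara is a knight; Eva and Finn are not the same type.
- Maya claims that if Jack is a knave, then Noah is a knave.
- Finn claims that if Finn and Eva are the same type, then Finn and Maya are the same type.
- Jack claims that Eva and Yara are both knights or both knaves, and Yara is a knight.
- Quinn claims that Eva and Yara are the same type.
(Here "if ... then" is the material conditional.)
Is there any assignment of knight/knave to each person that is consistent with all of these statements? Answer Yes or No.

One consistent assignment: Yara=knight, Noah=knave, Eva=knight, Maya=knight, Finn=knight, Jack=knight, Quinn=knight.

Yes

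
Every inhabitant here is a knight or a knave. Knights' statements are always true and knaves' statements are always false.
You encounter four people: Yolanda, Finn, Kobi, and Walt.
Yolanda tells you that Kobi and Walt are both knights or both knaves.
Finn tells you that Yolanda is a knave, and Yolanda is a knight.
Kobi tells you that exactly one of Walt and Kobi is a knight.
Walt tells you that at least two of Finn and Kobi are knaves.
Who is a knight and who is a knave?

Knights: Kobi. Knaves: Yolanda, Finn, and Walt.

As a knave, Yolanda's statement "Kobi and Walt are both knights or both knaves" should be false; it is.
Since Finn is a knave, "Yolanda is a knave, and Yolanda is a knight" needs to be false, which holds.
Kobi is a knight; "exactly one of Walt and Kobi is a knight" is True, as required.
Walt is a knave, so "at least two of Finn and Kobi are knaves" must be false — and it is.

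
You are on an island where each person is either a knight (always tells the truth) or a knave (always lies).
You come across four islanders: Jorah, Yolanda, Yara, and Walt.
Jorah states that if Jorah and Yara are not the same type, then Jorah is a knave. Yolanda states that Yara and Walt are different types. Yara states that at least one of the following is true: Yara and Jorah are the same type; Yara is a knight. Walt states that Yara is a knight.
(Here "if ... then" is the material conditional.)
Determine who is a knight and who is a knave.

Suppose Jorah is a knave. Then Jorah's statement "if Jorah and Yara are not the same type, then Jorah is a knave" would have to be false. Checking the 8 ways to assign the others, none is consistent with every speaker.
(For instance, with Yolanda=knave, Yara=knight, Walt=knight, Jorah's claim "if Jorah and Yara are not the same type, then Jorah is a knave" comes out true where it would need to be false.)
So Jorah must be a knight, making "if Jorah and Yara are not the same type, then Jorah is a knave" true. Taking Jorah=knight, Yolanda=knave, Yara=knight, Walt=knight, each remaining statement checks out:
  Yolanda (knave): "Yara and Walt are different types" — false. ✓
  Yara (knight): "at least one of the following is true: Yara and Jorah are the same type; Yara is a knight" — true. ✓
  Walt (knight): "Yara is a knight" — true. ✓
This is the unique consistent assignment.

Jorah is a knight, Yolanda is a knave, Yara is a knight, and Walt is a knight.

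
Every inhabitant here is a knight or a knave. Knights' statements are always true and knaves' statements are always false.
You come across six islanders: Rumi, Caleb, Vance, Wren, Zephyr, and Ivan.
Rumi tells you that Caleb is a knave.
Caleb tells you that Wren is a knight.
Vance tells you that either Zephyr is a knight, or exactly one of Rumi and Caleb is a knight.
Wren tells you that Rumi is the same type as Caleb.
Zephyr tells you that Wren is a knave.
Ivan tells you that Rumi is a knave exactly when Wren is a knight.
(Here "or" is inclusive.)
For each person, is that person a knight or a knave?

Rumi is a knight, Caleb is a knave, Vance is a knight, Wren is a knave, Zephyr is a knight, and Ivan is a knight.

Rumi is a knight; "Caleb is a knave" is True, as required.
Caleb is a knave, so "Wren is a knight" must be false — and it is.
Since Vance is a knight, "either Zephyr is a knight, or exactly one of Rumi and Caleb is a knight" needs to be True, which holds.
As a knave, Wren's statement "Rumi is the same type as Caleb" should be false; it is.
Zephyr is a knight, and the claim "Wren is a knave" is indeed True.
Since Ivan is a knight, "Rumi is a knave exactly when Wren is a knight" needs to be True, which holds.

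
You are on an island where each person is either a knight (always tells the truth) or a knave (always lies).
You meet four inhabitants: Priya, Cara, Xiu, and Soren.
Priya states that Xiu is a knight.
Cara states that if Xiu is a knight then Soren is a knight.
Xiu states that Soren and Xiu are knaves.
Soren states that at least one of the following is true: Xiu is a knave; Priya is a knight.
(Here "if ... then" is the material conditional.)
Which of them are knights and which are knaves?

Suppose Priya is a knight. Then Priya's statement "Xiu is a knight" would have to be true. Checking the 8 ways to assign the others, none is consistent with every speaker.
(For instance, with Cara=knight, Xiu=knave, Soren=knight, Priya's claim "Xiu is a knight" comes out false where it would need to be true.)
So Priya must be a knave, making "Xiu is a knight" false. Taking Priya=knave, Cara=knight, Xiu=knave, Soren=knight, each remaining statement checks out:
  Cara (knight): "if Xiu is a knight then Soren is a knight" — true. ✓
  Xiu (knave): "Soren and Xiu are knaves" — false. ✓
  Soren (knight): "at least one of the following is true: Xiu is a knave; Priya is a knight" — true. ✓
This is the unique consistent assignment.

Priya is a knave, Cara is a knight, Xiu is a knave, and Soren is a knight.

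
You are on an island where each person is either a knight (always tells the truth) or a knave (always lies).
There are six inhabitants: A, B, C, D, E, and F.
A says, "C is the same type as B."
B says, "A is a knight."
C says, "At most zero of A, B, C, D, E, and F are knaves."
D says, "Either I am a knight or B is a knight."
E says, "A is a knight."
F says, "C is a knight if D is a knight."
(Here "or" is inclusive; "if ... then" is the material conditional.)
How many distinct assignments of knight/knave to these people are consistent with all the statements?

1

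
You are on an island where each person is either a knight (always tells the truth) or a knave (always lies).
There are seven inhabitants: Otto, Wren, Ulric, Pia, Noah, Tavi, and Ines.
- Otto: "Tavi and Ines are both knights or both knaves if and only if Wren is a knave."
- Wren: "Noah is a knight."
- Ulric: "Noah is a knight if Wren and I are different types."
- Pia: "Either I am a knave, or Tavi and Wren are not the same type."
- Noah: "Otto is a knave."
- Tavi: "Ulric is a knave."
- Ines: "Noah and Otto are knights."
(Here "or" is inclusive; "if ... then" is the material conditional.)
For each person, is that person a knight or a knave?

Otto (knave): "Tavi and Ines are both knights or both knaves if and only if Wren is a knave" — false. ✓
Wren is a knight; "Noah is a knight" is true, as required.
Ulric is a knight, and the claim "Noah is a knight if Wren and I are different types" is indeed true.
Pia is a knight, so "either I am a knave, or Tavi and Wren are not the same type" must be true — and it is.
Noah is a knight; "Otto is a knave" is true, as required.
Tavi is a knave, and the claim "Ulric is a knave" is indeed false.
As a knave, Ines's statement "Noah and Otto are knights" should be false; it is.

Otto is a knave, Wren is a knight, Ulric is a knight, Pia is a knight, Noah is a knight, Tavi is a knave, and Ines is a knave.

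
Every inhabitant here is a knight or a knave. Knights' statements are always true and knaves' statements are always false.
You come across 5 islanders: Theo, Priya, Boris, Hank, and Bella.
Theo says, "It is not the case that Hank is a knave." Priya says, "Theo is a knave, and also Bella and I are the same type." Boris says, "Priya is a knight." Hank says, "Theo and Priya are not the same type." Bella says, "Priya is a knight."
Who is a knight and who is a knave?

Suppose Theo is a knave. Then Theo's statement "it is not the case that Hank is a knave" would have to be false. Checking the 16 ways to assign the others, none is consistent with every speaker.
(For instance, with Priya=knave, Boris=knave, Hank=knight, Bella=knave, Theo's claim "it is not the case that Hank is a knave" comes out true where it would need to be false.)
So Theo must be a knight, making "it is not the case that Hank is a knave" true. Taking Theo=knight, Priya=knave, Boris=knave, Hank=knight, Bella=knave, each remaining statement checks out:
  Priya (knave): "Theo is a knave, and also Bella and I are the same type" — false. ✓
  Boris (knave): "Priya is a knight" — false. ✓
  Hank (knight): "Theo and Priya are not the same type" — true. ✓
  Bella (knave): "Priya is a knight" — false. ✓
This is the unique consistent assignment.

Theo is a knight, Priya is a knave, Boris is a knave, Hank is a knight, and Bella is a knave.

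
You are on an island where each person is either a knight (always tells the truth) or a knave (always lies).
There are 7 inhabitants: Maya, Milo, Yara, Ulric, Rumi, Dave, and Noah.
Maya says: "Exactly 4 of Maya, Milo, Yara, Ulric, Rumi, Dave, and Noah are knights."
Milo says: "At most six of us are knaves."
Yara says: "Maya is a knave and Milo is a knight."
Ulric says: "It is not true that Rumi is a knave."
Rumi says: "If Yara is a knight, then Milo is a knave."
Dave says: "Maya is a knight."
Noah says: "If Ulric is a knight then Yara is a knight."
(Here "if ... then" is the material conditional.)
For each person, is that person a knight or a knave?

As a knave, Maya's statement "exactly 4 of Maya, Milo, Yara, Ulric, Rumi, Dave, and Noah are knights" should be False; it is.
Milo is a knight, and the claim "at most six of us are knaves" is indeed true.
As a knight, Yara's statement "Maya is a knave and Milo is a knight" should be true; it is.
Ulric (knave): "it is not true that Rumi is a knave" — False. ✓
Rumi is a knave, and the claim "if Yara is a knight, then Milo is a knave" is indeed False.
Dave is a knave; "Maya is a knight" is False, as required.
Noah is a knight; "if Ulric is a knight then Yara is a knight" is true, as required.

Maya is a knave, Milo is a knight, Yara is a knight, Ulric is a knave, Rumi is a knave, Dave is a knave, and Noah is a knight.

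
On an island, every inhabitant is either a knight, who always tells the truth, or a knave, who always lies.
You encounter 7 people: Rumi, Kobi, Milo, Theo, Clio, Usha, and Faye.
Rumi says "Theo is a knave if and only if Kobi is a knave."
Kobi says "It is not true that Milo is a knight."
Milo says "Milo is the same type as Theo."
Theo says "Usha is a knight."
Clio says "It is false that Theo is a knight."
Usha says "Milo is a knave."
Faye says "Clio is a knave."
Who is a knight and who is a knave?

Since Rumi is a knight, "Theo is a knave if and only if Kobi is a knave" needs to be True, which holds.
Since Kobi is a knight, "it is not true that Milo is a knight" needs to be True, which holds.
Milo is a knave, and the claim "Milo is the same type as Theo" is indeed false.
Theo is a knight; "Usha is a knight" is True, as required.
Clio is a knave, so "it is false that Theo is a knight" must be false — and it is.
Usha is a knight, and the claim "Milo is a knave" is indeed True.
Since Faye is a knight, "Clio is a knave" needs to be True, which holds.

Knights: Rumi, Kobi, Theo, Usha, and Faye. Knaves: Milo and Clio.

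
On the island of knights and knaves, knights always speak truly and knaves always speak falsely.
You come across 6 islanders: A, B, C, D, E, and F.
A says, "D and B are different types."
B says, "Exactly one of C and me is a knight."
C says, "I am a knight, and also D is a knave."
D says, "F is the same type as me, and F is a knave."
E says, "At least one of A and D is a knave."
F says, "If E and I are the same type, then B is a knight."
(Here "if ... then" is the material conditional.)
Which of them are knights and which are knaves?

A is a knight, B is a knight, C is a knave, D is a knave, E is a knight, and F is a knight.

A is a knight, and the claim "D and B are different types" is indeed true.
As a knight, B's statement "exactly one of C and me is a knight" should be true; it is.
C is a knave, so "I am a knight, and also D is a knave" must be false — and it is.
D is a knave, so "F is the same type as me, and F is a knave" must be false — and it is.
E (knight): "at least one of A and D is a knave" — true. ✓
F is a knight, so "if E and I are the same type, then B is a knight" must be true — and it is.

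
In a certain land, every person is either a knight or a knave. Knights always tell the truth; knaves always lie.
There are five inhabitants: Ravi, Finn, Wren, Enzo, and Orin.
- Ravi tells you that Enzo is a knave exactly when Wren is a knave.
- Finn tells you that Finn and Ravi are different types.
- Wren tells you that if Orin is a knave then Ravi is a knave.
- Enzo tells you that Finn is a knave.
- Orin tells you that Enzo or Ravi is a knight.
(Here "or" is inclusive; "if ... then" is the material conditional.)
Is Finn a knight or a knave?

Finn is a knight.

Consistent assignments: {Ravi=knave, Finn=knight, Wren=knight, Enzo=knave, Orin=knave}
In every consistent assignment, Finn is a knight.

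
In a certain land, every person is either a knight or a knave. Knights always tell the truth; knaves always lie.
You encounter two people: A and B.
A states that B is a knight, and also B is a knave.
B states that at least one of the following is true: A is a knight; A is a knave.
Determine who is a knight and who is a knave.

A is a knave and B is a knight.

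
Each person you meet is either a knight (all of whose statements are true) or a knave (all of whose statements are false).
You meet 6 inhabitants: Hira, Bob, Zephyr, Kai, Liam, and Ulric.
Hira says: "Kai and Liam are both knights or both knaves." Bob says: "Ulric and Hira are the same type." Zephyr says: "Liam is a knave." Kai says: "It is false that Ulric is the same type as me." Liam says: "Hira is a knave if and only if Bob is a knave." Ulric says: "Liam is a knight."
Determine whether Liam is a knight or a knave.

Consistent assignments: {Hira=knight, Bob=knave, Zephyr=knight, Kai=knave, Liam=knave, Ulric=knave}; {Hira=knave, Bob=knight, Zephyr=knight, Kai=knight, Liam=knave, Ulric=knave}
In every consistent assignment, Liam is a knave.

Liam is a knave.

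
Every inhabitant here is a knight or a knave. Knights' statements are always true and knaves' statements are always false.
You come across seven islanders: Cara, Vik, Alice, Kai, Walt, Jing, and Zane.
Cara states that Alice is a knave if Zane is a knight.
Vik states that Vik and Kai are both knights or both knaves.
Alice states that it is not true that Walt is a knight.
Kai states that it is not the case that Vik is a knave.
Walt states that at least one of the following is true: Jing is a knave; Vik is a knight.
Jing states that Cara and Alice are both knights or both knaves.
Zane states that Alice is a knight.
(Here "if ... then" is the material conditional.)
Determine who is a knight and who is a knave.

Cara is a knight, so "Alice is a knave if Zane is a knight" must be True — and it is.
Vik is a knight; "Vik and Kai are both knights or both knaves" is True, as required.
Alice (knave): "it is not true that Walt is a knight" — false. ✓
Kai is a knight; "it is not the case that Vik is a knave" is True, as required.
Walt (knight): "at least one of the following is true: Jing is a knave; Vik is a knight" — True. ✓
Jing is a knave, and the claim "Cara and Alice are both knights or both knaves" is indeed false.
Zane (knave): "Alice is a knight" — false. ✓

Knights: Cara, Vik, Kai, and Walt. Knaves: Alice, Jing, and Zane.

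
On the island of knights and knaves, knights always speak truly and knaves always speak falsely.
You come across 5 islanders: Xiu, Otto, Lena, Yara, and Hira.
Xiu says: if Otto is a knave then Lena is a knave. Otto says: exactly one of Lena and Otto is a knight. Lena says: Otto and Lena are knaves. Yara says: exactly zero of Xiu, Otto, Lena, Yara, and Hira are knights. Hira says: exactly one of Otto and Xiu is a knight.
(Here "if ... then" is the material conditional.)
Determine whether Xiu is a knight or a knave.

Xiu is a knight.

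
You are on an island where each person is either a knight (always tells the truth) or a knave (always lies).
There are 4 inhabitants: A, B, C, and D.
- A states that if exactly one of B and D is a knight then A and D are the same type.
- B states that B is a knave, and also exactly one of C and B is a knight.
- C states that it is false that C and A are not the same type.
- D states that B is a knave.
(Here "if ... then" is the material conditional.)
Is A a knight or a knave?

Consistent assignments: {A=knight, B=knave, C=knave, D=knight}
In every consistent assignment, A is a knight.

A is a knight.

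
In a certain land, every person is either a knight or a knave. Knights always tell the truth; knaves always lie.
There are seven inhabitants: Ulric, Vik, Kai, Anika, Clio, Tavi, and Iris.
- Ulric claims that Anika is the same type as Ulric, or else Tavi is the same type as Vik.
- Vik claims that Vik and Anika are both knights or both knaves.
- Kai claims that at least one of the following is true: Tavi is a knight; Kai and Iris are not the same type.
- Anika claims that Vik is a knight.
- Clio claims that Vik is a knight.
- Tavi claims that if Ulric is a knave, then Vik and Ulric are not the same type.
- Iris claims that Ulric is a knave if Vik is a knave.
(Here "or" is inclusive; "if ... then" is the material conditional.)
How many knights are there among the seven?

7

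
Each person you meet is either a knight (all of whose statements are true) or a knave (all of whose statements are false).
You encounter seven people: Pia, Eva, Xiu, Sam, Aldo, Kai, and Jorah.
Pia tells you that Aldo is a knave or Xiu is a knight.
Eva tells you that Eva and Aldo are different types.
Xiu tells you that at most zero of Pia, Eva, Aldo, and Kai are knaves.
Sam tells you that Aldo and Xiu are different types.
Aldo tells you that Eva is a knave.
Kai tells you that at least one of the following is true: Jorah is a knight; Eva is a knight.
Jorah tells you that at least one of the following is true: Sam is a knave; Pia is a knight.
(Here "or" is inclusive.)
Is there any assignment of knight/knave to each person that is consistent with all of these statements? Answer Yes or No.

Yes

One consistent assignment: Pia=knight, Eva=knight, Xiu=knave, Sam=knave, Aldo=knave, Kai=knight, Jorah=knight.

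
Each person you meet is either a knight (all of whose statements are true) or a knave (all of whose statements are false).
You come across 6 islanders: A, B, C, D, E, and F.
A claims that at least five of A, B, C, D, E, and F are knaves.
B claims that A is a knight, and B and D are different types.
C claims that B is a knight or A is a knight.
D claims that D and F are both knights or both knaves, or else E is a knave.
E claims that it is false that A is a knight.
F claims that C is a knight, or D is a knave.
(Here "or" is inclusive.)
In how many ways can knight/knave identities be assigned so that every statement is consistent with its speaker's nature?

1

Consistent assignments:
  A=knave, B=knave, C=knave, D=knave, E=knight, F=knight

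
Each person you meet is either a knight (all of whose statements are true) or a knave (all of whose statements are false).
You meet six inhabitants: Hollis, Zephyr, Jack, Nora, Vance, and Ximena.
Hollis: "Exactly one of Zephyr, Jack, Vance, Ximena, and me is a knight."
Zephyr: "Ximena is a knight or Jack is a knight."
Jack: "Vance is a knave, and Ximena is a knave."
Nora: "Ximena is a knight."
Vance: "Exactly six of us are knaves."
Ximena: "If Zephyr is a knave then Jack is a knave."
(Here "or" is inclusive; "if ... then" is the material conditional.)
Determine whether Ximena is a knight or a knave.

Ximena is a knight.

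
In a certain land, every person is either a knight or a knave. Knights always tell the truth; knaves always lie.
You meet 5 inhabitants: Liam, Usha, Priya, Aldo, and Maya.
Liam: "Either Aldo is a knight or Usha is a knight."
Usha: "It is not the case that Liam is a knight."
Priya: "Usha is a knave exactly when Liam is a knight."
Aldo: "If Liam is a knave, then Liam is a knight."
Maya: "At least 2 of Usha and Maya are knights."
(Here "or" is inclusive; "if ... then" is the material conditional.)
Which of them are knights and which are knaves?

Knights: Liam, Priya, and Aldo. Knaves: Usha and Maya.

Liam is a knight, and the claim "either Aldo is a knight or Usha is a knight" is indeed True.
Usha is a knave, so "it is not the case that Liam is a knight" must be False — and it is.
Priya is a knight; "Usha is a knave exactly when Liam is a knight" is True, as required.
As a knight, Aldo's statement "if Liam is a knave, then Liam is a knight" should be True; it is.
Maya is a knave; "at least 2 of Usha and Maya are knights" is False, as required.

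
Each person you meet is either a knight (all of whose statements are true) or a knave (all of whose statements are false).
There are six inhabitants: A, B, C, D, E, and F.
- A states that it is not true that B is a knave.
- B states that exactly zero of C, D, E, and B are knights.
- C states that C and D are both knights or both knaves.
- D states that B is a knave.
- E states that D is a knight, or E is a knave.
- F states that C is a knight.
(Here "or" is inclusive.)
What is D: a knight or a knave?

D is a knight.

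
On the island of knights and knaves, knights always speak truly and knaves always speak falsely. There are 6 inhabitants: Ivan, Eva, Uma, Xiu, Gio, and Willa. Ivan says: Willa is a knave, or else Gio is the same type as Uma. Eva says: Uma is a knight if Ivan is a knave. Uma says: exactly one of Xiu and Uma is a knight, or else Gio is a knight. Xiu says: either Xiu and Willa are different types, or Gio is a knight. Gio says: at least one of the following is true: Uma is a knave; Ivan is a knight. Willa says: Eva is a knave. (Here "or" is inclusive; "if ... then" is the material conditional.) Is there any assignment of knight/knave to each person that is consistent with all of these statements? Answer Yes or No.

Yes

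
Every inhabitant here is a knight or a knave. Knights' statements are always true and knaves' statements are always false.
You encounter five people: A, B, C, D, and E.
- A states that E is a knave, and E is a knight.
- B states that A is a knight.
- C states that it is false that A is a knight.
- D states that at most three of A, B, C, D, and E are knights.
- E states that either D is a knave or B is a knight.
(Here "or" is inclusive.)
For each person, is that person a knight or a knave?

A is a knave, B is a knave, C is a knight, D is a knight, and E is a knave.

As a knave, A's statement "E is a knave, and E is a knight" should be false; it is.
B (knave): "A is a knight" — false. ✓
Since C is a knight, "it is false that A is a knight" needs to be True, which holds.
D (knight): "at most three of A, B, C, D, and E are knights" — True. ✓
As a knave, E's statement "either D is a knave or B is a knight" should be false; it is.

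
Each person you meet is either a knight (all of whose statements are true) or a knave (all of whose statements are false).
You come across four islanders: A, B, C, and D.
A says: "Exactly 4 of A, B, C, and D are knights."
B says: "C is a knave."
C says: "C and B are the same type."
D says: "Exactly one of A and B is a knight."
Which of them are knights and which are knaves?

A is a knave, B is a knight, C is a knave, and D is a knight.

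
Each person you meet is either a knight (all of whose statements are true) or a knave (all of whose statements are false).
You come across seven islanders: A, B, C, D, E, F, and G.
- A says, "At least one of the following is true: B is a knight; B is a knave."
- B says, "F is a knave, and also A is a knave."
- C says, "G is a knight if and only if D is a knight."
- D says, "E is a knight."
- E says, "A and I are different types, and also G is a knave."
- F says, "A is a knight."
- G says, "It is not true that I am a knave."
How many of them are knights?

3

The unique consistent assignment is A=knight, B=knave, C=knave, D=knave, E=knave, F=knight, G=knight.
That has 3 knights.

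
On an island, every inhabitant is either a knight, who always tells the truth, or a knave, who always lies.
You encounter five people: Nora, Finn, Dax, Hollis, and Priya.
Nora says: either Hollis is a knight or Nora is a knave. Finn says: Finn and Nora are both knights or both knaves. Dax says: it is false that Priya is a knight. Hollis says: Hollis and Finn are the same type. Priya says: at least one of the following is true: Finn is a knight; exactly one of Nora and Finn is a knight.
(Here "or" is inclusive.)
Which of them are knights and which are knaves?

Knights: Nora, Finn, Hollis, and Priya. Knaves: Dax.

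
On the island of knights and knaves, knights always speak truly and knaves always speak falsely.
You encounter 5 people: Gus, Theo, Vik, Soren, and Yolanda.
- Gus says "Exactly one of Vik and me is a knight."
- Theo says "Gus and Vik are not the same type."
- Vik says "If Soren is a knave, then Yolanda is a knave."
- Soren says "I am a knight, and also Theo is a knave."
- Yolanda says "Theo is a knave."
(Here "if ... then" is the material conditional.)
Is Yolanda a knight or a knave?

Yolanda is a knight.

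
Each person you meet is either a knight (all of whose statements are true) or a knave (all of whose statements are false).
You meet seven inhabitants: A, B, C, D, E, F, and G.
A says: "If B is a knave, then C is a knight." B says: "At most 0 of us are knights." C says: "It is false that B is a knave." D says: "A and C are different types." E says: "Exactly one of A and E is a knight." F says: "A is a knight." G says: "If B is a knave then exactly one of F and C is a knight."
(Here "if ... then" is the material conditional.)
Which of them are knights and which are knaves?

A is a knave; "if B is a knave, then C is a knight" is False, as required.
B (knave): "at most 0 of us are knights" — False. ✓
C is a knave; "it is false that B is a knave" is False, as required.
Since D is a knave, "A and C are different types" needs to be False, which holds.
E is a knight, so "exactly one of A and E is a knight" must be True — and it is.
F is a knave, so "A is a knight" must be False — and it is.
Since G is a knave, "if B is a knave then exactly one of F and C is a knight" needs to be False, which holds.

Knights: E. Knaves: A, B, C, D, F, and G.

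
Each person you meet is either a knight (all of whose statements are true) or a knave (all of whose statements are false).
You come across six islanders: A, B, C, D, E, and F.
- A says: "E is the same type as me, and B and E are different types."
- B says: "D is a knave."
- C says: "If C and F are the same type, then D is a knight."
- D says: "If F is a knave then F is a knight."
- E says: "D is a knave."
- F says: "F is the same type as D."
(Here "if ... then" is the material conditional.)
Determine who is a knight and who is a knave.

A is a knave, B is a knave, C is a knight, D is a knight, E is a knave, and F is a knight.

A is a knave, so "E is the same type as me, and B and E are different types" must be False — and it is.
B is a knave; "D is a knave" is False, as required.
C is a knight, so "if C and F are the same type, then D is a knight" must be true — and it is.
D is a knight; "if F is a knave then F is a knight" is true, as required.
E (knave): "D is a knave" — False. ✓
F (knight): "F is the same type as D" — true. ✓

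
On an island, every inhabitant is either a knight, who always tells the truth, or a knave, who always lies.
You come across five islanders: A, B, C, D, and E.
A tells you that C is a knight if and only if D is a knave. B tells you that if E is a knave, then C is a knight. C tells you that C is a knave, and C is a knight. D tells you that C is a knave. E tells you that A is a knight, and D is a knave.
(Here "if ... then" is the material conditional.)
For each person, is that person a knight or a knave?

Suppose A is a knave. Then A's statement "C is a knight if and only if D is a knave" would have to be false. Checking the 16 ways to assign the others, none is consistent with every speaker.
(For instance, with B=knave, C=knave, D=knight, E=knave, A's claim "C is a knight if and only if D is a knave" comes out true where it would need to be false.)
So A must be a knight, making "C is a knight if and only if D is a knave" true. Taking A=knight, B=knave, C=knave, D=knight, E=knave, each remaining statement checks out:
  B (knave): "if E is a knave, then C is a knight" — false. ✓
  C (knave): "C is a knave, and C is a knight" — false. ✓
  D (knight): "C is a knave" — true. ✓
  E (knave): "A is a knight, and D is a knave" — false. ✓
This is the unique consistent assignment.

A is a knight, B is a knave, C is a knave, D is a knight, and E is a knave.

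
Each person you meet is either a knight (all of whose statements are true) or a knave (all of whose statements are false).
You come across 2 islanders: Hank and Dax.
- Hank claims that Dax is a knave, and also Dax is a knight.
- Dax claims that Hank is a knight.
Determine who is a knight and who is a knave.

Hank is a knave and Dax is a knave.

Suppose Hank is a knight. Then Hank's statement "Dax is a knave, and also Dax is a knight" would have to be true. Checking the 2 ways to assign the others, none is consistent with every speaker.
(For instance, with Dax=knave, Hank's claim "Dax is a knave, and also Dax is a knight" comes out false where it would need to be true.)
So Hank must be a knave, making "Dax is a knave, and also Dax is a knight" false. Taking Hank=knave, Dax=knave, each remaining statement checks out:
  Dax (knave): "Hank is a knight" — false. ✓
This is the unique consistent assignment.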